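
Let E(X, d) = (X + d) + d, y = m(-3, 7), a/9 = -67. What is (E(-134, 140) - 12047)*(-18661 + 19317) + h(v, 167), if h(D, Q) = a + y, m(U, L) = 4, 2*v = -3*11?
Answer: -7807655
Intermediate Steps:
v = -33/2 (v = (-3*11)/2 = (½)*(-33) = -33/2 ≈ -16.500)
a = -603 (a = 9*(-67) = -603)
y = 4
E(X, d) = X + 2*d
h(D, Q) = -599 (h(D, Q) = -603 + 4 = -599)
(E(-134, 140) - 12047)*(-18661 + 19317) + h(v, 167) = ((-134 + 2*140) - 12047)*(-18661 + 19317) - 599 = ((-134 + 280) - 12047)*656 - 599 = (146 - 12047)*656 - 599 = -11901*656 - 599 = -7807056 - 599 = -7807655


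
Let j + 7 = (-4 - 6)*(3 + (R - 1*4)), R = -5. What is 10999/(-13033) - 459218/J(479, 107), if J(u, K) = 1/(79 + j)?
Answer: -790018452607/13033 ≈ -6.0617e+7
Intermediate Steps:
j = 53 (j = -7 + (-4 - 6)*(3 + (-5 - 1*4)) = -7 - 10*(3 + (-5 - 4)) = -7 - 10*(3 - 9) = -7 - 10*(-6) = -7 + 60 = 53)
J(u, K) = 1/132 (J(u, K) = 1/(79 + 53) = 1/132)
10999/(-13033) - 459218/J(479, 107) = 10999/(-13033) - 459218/1/132 = 10999*(-1/13033) - 459218*132 = -10999/13033 - 60616776 = -790018452607/13033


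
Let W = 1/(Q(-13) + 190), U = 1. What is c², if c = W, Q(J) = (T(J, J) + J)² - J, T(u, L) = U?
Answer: 1/120409 ≈ 8.3050e-6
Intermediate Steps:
T(u, L) = 1
Q(J) = (1 + J)² - J
W = 1/347 (W = 1/(((1 - 13)² - 1*(-13)) + 190) = 1/(((-12)² + 13) + 190) = 1/((144 + 13) + 190) = 1/(157 + 190) = 1/347 ≈ 0.0028818)
c = 1/347 ≈ 0.0028818
c² = (1/347)² = 1/120409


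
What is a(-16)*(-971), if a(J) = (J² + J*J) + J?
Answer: -481616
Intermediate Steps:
a(J) = J + 2*J² (a(J) = (J² + J²) + J = 2*J² + J = J + 2*J²)
a(-16)*(-971) = -16*(1 + 2*(-16))*(-971) = -16*(1 - 32)*(-971) = -16*(-31)*(-971) = 496*(-971) = -481616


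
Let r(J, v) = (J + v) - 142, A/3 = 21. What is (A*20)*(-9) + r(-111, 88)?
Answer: -11505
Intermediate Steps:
A = 63 (A = 3*21 = 63)
r(J, v) = -142 + J + v
(A*20)*(-9) + r(-111, 88) = (63*20)*(-9) + (-142 - 111 + 88) = 1260*(-9) - 165 = -11340 - 165 = -11505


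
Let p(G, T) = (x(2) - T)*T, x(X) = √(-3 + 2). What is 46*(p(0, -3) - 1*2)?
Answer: -506 - 138*I ≈ -506.0 - 138.0*I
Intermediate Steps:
x(X) = I (x(X) = √(-1) = I)
p(G, T) = T*(I - T) (p(G, T) = (I - T)*T = T*(I - T))
46*(p(0, -3) - 1*2) = 46*(-3*(I - 1*(-3)) - 1*2) = 46*(-3*(I + 3) - 2) = 46*(-3*(3 + I) - 2) = 46*((-9 - 3*I) - 2) = 46*(-11 - 3*I) = -506 - 138*I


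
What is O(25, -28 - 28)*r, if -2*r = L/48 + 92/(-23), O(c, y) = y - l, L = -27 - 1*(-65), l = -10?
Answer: -1771/24 ≈ -73.792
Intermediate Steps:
L = 38 (L = -27 + 65 = 38)
O(c, y) = 10 + y (O(c, y) = y - 1*(-10) = y + 10 = 10 + y)
r = 77/48 (r = -(38/48 + 92/(-23))/2 = -(38*(1/48) + 92*(-1/23))/2 = -(19/24 - 4)/2 = -½*(-77/24) = 77/48 ≈ 1.6042)
O(25, -28 - 28)*r = (10 + (-28 - 28))*(77/48) = (10 - 56)*(77/48) = -46*77/48 = -1771/24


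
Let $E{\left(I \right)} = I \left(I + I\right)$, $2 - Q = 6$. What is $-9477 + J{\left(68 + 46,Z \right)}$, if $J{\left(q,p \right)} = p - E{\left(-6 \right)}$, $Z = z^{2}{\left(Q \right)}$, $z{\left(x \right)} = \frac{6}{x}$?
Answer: $- \frac{38187}{4} \approx -9546.8$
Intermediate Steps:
$Q = -4$ ($Q = 2 - 6 = -4$)
$E{\left(I \right)} = 2 I^{2}$ ($E{\left(I \right)} = I 2 I = 2 I^{2}$)
$Z = \frac{9}{4}$ ($Z = \left(\frac{6}{-4}\right)^{2} = \left(6 \left(- \frac{1}{4}\right)\right)^{2} = \left(- \frac{3}{2}\right)^{2} = \frac{9}{4} \approx 2.25$)
$J{\left(q,p \right)} = -72 + p$ ($J{\left(q,p \right)} = p - 2 \left(-6\right)^{2} = p - 2 \cdot 36 = p - 72 = -72 + p$)
$-9477 + J{\left(68 + 46,Z \right)} = -9477 + \left(-72 + \frac{9}{4}\right) = -9477 - \frac{279}{4} = - \frac{38187}{4}$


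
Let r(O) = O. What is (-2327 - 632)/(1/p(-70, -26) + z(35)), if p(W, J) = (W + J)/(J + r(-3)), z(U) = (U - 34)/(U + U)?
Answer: -9942240/1063 ≈ -9353.0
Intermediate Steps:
z(U) = (-34 + U)/(2*U) (z(U) = (-34 + U)/((2*U)) = (-34 + U)*(1/(2*U)) = (-34 + U)/(2*U))
p(W, J) = (J + W)/(-3 + J) (p(W, J) = (W + J)/(J - 3) = (J + W)/(-3 + J))
(-2327 - 632)/(1/p(-70, -26) + z(35)) = (-2327 - 632)/(1/((-26 - 70)/(-3 - 26)) + (1/2)*(-34 + 35)/35) = -2959/(1/(-96/(-29)) + (1/2)*(1/35)*1) = -2959/(1/(-1/29*(-96)) + 1/70) = -2959/(1/(96/29) + 1/70) = -2959/(29/96 + 1/70) = -2959/1063/3360 = -2959*3360/1063 = -9942240/1063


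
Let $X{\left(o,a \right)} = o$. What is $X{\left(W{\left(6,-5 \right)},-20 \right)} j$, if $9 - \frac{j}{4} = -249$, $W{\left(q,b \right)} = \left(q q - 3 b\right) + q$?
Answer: $58824$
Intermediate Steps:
$W{\left(q,b \right)} = q + q^{2} - 3 b$ ($W{\left(q,b \right)} = \left(q^{2} - 3 b\right) + q = q + q^{2} - 3 b$)
$j = 1032$ ($j = 36 - -996 = 36 + 996 = 1032$)
$X{\left(W{\left(6,-5 \right)},-20 \right)} j = \left(6 + 6^{2} - -15\right) 1032 = \left(6 + 36 + 15\right) 1032 = 57 \cdot 1032 = 58824$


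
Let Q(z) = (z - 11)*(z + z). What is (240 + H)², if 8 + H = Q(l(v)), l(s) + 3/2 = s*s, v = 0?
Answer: 290521/4 ≈ 72630.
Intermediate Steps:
l(s) = -3/2 + s² (l(s) = -3/2 + s*s = -3/2 + s²)
Q(z) = 2*z*(-11 + z) (Q(z) = (-11 + z)*(2*z) = 2*z*(-11 + z))
H = 59/2 (H = -8 + 2*(-3/2 + 0²)*(-11 + (-3/2 + 0²)) = -8 + 2*(-3/2 + 0)*(-11 + (-3/2 + 0)) = -8 + 2*(-3/2)*(-11 - 3/2) = -8 + 2*(-3/2)*(-25/2) = -8 + 75/2 = 59/2 ≈ 29.500)
(240 + H)² = (240 + 59/2)² = (539/2)² = 290521/4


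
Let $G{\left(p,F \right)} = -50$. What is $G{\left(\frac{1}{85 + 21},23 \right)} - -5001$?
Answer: $4951$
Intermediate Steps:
$G{\left(\frac{1}{85 + 21},23 \right)} - -5001 = -50 - -5001 = -50 + 5001 = 4951$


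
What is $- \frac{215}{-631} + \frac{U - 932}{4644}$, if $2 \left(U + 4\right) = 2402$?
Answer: $\frac{1165675}{2930364} \approx 0.39779$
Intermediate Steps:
$U = 1197$ ($U = -4 + \frac{1}{2} \cdot 2402 = -4 + 1201 = 1197$)
$- \frac{215}{-631} + \frac{U - 932}{4644} = - \frac{215}{-631} + \frac{1197 - 932}{4644} = \left(-215\right) \left(- \frac{1}{631}\right) + \left(1197 - 932\right) \frac{1}{4644} = \frac{215}{631} + 265 \cdot \frac{1}{4644} = \frac{215}{631} + \frac{265}{4644} = \frac{1165675}{2930364}$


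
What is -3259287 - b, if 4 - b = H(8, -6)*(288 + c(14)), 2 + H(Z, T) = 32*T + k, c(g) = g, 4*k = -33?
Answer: -6640741/2 ≈ -3.3204e+6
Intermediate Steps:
k = -33/4 (k = (¼)*(-33) = -33/4 ≈ -8.2500)
H(Z, T) = -41/4 + 32*T (H(Z, T) = -2 + (32*T - 33/4) = -2 + (-33/4 + 32*T) = -41/4 + 32*T)
b = 122167/2 (b = 4 - (-41/4 + 32*(-6))*(288 + 14) = 4 - (-41/4 - 192)*302 = 4 - (-809)*302/4 = 4 - 1*(-122159/2) = 4 + 122159/2 = 122167/2 ≈ 61084.)
-3259287 - b = -3259287 - 1*122167/2 = -3259287 - 122167/2 = -6640741/2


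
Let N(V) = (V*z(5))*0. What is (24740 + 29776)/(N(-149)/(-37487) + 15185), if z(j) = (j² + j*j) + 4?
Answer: 54516/15185 ≈ 3.5901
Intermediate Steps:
z(j) = 4 + 2*j² (z(j) = (j² + j²) + 4 = 2*j² + 4 = 4 + 2*j²)
N(V) = 0 (N(V) = (V*(4 + 2*5²))*0 = (V*(4 + 2*25))*0 = (V*(4 + 50))*0 = (V*54)*0 = (54*V)*0 = 0)
(24740 + 29776)/(N(-149)/(-37487) + 15185) = (24740 + 29776)/(0/(-37487) + 15185) = 54516/(0*(-1/37487) + 15185) = 54516/(0 + 15185) = 54516/15185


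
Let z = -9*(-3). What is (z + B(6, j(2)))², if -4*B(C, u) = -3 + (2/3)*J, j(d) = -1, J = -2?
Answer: 113569/144 ≈ 788.67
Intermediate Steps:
z = 27
B(C, u) = 13/12 (B(C, u) = -(-3 + (2/3)*(-2))/4 = -(-3 + (2*(⅓))*(-2))/4 = -(-3 + (⅔)*(-2))/4 = -(-3 - 4/3)/4 = -¼*(-13/3) = 13/12)
(z + B(6, j(2)))² = (27 + 13/12)² = (337/12)² = 113569/144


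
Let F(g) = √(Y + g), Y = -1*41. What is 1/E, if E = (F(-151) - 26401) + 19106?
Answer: -7295/53217217 - 8*I*√3/53217217 ≈ -0.00013708 - 2.6037e-7*I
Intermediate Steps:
Y = -41
F(g) = √(-41 + g)
E = -7295 + 8*I*√3 (E = (√(-41 - 151) - 26401) + 19106 = (√(-192) - 26401) + 19106 = (8*I*√3 - 26401) + 19106 = (-26401 + 8*I*√3) + 19106 = -7295 + 8*I*√3 ≈ -7295.0 + 13.856*I)
1/E = 1/(-7295 + 8*I*√3)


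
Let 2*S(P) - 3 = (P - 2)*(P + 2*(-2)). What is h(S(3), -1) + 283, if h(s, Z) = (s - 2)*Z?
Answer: 284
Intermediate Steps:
S(P) = 3/2 + (-4 + P)*(-2 + P)/2 (S(P) = 3/2 + ((P - 2)*(P + 2*(-2)))/2 = 3/2 + ((-2 + P)*(P - 4))/2 = 3/2 + ((-2 + P)*(-4 + P))/2 = 3/2 + ((-4 + P)*(-2 + P))/2 = 3/2 + (-4 + P)*(-2 + P)/2)
h(s, Z) = Z*(-2 + s) (h(s, Z) = (-2 + s)*Z = Z*(-2 + s))
h(S(3), -1) + 283 = -(-2 + (11/2 + (1/2)*3**2 - 3*3)) + 283 = -(-2 + (11/2 + (1/2)*9 - 9)) + 283 = -(-2 + (11/2 + 9/2 - 9)) + 283 = -(-2 + 1) + 283 = -1*(-1) + 283 = 1 + 283 = 284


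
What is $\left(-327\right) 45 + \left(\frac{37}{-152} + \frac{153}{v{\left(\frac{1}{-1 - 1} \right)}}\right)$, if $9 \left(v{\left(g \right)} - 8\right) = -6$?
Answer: $- \frac{24569003}{1672} \approx -14694.0$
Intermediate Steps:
$v{\left(g \right)} = \frac{22}{3}$ ($v{\left(g \right)} = 8 + \frac{1}{9} \left(-6\right) = 8 - \frac{2}{3} = \frac{22}{3}$)
$\left(-327\right) 45 + \left(\frac{37}{-152} + \frac{153}{v{\left(\frac{1}{-1 - 1} \right)}}\right) = \left(-327\right) 45 + \left(\frac{37}{-152} + \frac{153}{\frac{22}{3}}\right) = -14715 + \left(37 \left(- \frac{1}{152}\right) + 153 \cdot \frac{3}{22}\right) = -14715 + \left(- \frac{37}{152} + \frac{459}{22}\right) = -14715 + \frac{34477}{1672} = - \frac{24569003}{1672}$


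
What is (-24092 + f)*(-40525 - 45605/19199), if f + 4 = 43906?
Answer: -15413865434800/19199 ≈ -8.0285e+8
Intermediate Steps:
f = 43902 (f = -4 + 43906 = 43902)
(-24092 + f)*(-40525 - 45605/19199) = (-24092 + 43902)*(-40525 - 45605/19199) = 19810*(-40525 - 45605*1/19199) = 19810*(-40525 - 45605/19199) = 19810*(-778085080/19199) = -15413865434800/19199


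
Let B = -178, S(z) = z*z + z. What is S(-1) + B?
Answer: -178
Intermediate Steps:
S(z) = z + z² (S(z) = z² + z = z + z²)
S(-1) + B = -(1 - 1) - 178 = -1*0 - 178 = 0 - 178 = -178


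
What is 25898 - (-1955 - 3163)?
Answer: 31016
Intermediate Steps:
25898 - (-1955 - 3163) = 25898 - 1*(-5118) = 25898 + 5118 = 31016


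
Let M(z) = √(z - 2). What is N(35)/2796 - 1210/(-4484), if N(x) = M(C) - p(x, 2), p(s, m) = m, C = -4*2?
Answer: 210887/783579 + I*√10/2796 ≈ 0.26913 + 0.001131*I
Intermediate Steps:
C = -8
M(z) = √(-2 + z)
N(x) = -2 + I*√10 (N(x) = √(-2 - 8) - 1*2 = √(-10) - 2 = I*√10 - 2 = -2 + I*√10)
N(35)/2796 - 1210/(-4484) = (-2 + I*√10)/2796 - 1210/(-4484) = (-2 + I*√10)*(1/2796) - 1210*(-1/4484) = (-1/1398 + I*√10/2796) + 605/2242 = 210887/783579 + I*√10/2796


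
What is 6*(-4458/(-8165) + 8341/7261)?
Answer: 602842818/59286065 ≈ 10.168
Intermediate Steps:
6*(-4458/(-8165) + 8341/7261) = 6*(-4458*(-1/8165) + 8341*(1/7261)) = 6*(4458/8165 + 8341/7261) = 6*(100473803/59286065) = 602842818/59286065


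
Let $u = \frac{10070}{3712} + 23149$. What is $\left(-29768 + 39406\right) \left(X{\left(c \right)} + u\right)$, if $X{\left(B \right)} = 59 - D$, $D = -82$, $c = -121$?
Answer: $\frac{208331514225}{928} \approx 2.245 \cdot 10^{8}$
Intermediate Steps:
$u = \frac{42969579}{1856}$ ($u = 10070 \cdot \frac{1}{3712} + 23149 = \frac{5035}{1856} + 23149 = \frac{42969579}{1856} \approx 23152.0$)
$X{\left(B \right)} = 141$ ($X{\left(B \right)} = 59 - -82 = 59 + 82 = 141$)
$\left(-29768 + 39406\right) \left(X{\left(c \right)} + u\right) = \left(-29768 + 39406\right) \left(141 + \frac{42969579}{1856}\right) = 9638 \cdot \frac{43231275}{1856} = \frac{208331514225}{928}$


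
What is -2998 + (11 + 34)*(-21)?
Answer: -3943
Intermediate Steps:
-2998 + (11 + 34)*(-21) = -2998 + 45*(-21) = -2998 - 945 = -3943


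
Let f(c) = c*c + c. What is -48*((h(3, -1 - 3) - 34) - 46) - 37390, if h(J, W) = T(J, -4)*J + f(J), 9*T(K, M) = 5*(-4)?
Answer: -33806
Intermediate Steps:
T(K, M) = -20/9 (T(K, M) = (5*(-4))/9 = (1/9)*(-20) = -20/9)
f(c) = c + c**2 (f(c) = c**2 + c = c + c**2)
h(J, W) = -20*J/9 + J*(1 + J)
-48*((h(3, -1 - 3) - 34) - 46) - 37390 = -48*(((1/9)*3*(-11 + 9*3) - 34) - 46) - 37390 = -48*(((1/9)*3*(-11 + 27) - 34) - 46) - 37390 = -48*(((1/9)*3*16 - 34) - 46) - 37390 = -48*((16/3 - 34) - 46) - 37390 = -48*(-86/3 - 46) - 37390 = -48*(-224/3) - 37390 = 3584 - 37390 = -33806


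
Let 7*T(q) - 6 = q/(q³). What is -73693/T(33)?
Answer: -561761739/6535 ≈ -85962.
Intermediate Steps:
T(q) = 6/7 + 1/(7*q²) (T(q) = 6/7 + (q/(q³))/7 = 6/7 + (q/q³)/7 = 6/7 + 1/(7*q²))
-73693/T(33) = -73693/(6/7 + (⅐)/33²) = -73693/(6/7 + (⅐)*(1/1089)) = -73693/(6/7 + 1/7623) = -73693/6535/7623 = -73693*7623/6535 = -561761739/6535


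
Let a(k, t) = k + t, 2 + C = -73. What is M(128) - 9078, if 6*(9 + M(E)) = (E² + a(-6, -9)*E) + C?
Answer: -40133/6 ≈ -6688.8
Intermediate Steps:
C = -75 (C = -2 - 73 = -75)
M(E) = -43/2 - 5*E/2 + E²/6 (M(E) = -9 + ((E² + (-6 - 9)*E) - 75)/6 = -9 + ((E² - 15*E) - 75)/6 = -9 + (-75 + E² - 15*E)/6 = -9 + (-25/2 - 5*E/2 + E²/6) = -43/2 - 5*E/2 + E²/6)
M(128) - 9078 = (-43/2 - 5/2*128 + (⅙)*128²) - 9078 = (-43/2 - 320 + (⅙)*16384) - 9078 = (-43/2 - 320 + 8192/3) - 9078 = 14335/6 - 9078 = -40133/6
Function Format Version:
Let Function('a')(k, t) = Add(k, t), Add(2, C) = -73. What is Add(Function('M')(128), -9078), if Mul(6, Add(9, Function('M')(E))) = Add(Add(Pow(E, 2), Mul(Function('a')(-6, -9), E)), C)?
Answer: Rational(-40133, 6) ≈ -6688.8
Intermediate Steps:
C = -75 (C = Add(-2, -73) = -75)
Function('M')(E) = Add(Rational(-43, 2), Mul(Rational(-5, 2), E), Mul(Rational(1, 6), Pow(E, 2))) (Function('M')(E) = Add(-9, Mul(Rational(1, 6), Add(Add(Pow(E, 2), Mul(Add(-6, -9), E)), -75))) = Add(-9, Mul(Rational(1, 6), Add(Add(Pow(E, 2), Mul(-15, E)), -75))) = Add(-9, Mul(Rational(1, 6), Add(-75, Pow(E, 2), Mul(-15, E)))) = Add(-9, Add(Rational(-25, 2), Mul(Rational(-5, 2), E), Mul(Rational(1, 6), Pow(E, 2)))) = Add(Rational(-43, 2), Mul(Rational(-5, 2), E), Mul(Rational(1, 6), Pow(E, 2))))
Add(Function('M')(128), -9078) = Add(Add(Rational(-43, 2), Mul(Rational(-5, 2), 128), Mul(Rational(1, 6), Pow(128, 2))), -9078) = Add(Add(Rational(-43, 2), -320, Mul(Rational(1, 6), 16384)), -9078) = Add(Add(Rational(-43, 2), -320, Rational(8192, 3)), -9078) = Add(Rational(14335, 6), -9078) = Rational(-40133, 6)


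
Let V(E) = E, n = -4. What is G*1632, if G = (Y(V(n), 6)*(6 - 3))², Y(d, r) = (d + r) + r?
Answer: 940032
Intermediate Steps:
Y(d, r) = d + 2*r
G = 576 (G = ((-4 + 2*6)*(6 - 3))² = ((-4 + 12)*3)² = (8*3)² = 24² = 576)
G*1632 = 576*1632 = 940032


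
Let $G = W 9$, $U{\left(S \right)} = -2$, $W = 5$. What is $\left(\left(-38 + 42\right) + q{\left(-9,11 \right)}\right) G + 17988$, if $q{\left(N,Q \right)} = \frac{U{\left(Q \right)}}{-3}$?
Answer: $18198$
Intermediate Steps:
$G = 45$ ($G = 5 \cdot 9 = 45$)
$q{\left(N,Q \right)} = \frac{2}{3}$ ($q{\left(N,Q \right)} = - \frac{2}{-3} = \left(-2\right) \left(- \frac{1}{3}\right) = \frac{2}{3}$)
$\left(\left(-38 + 42\right) + q{\left(-9,11 \right)}\right) G + 17988 = \left(\left(-38 + 42\right) + \frac{2}{3}\right) 45 + 17988 = \left(4 + \frac{2}{3}\right) 45 + 17988 = \frac{14}{3} \cdot 45 + 17988 = 210 + 17988 = 18198$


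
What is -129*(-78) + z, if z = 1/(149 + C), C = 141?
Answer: 2917981/290 ≈ 10062.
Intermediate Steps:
z = 1/290 (z = 1/(149 + 141) = 1/290 ≈ 0.0034483)
-129*(-78) + z = -129*(-78) + 1/290 = 10062 + 1/290 = 2917981/290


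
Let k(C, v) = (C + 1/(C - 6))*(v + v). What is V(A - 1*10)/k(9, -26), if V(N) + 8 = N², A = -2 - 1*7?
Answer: -1059/1456 ≈ -0.72733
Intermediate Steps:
A = -9 (A = -2 - 7 = -9)
V(N) = -8 + N²
k(C, v) = 2*v*(C + 1/(-6 + C)) (k(C, v) = (C + 1/(-6 + C))*(2*v) = 2*v*(C + 1/(-6 + C)))
V(A - 1*10)/k(9, -26) = (-8 + (-9 - 1*10)²)/((2*(-26)*(1 + 9² - 6*9)/(-6 + 9))) = (-8 + (-9 - 10)²)/((2*(-26)*(1 + 81 - 54)/3)) = (-8 + (-19)²)/((2*(-26)*(⅓)*28)) = (-8 + 361)/(-1456/3) = 353*(-3/1456) = -1059/1456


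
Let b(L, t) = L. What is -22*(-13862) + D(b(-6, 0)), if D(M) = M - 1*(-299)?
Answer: 305257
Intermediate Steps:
D(M) = 299 + M (D(M) = M + 299 = 299 + M)
-22*(-13862) + D(b(-6, 0)) = -22*(-13862) + (299 - 6) = 304964 + 293 = 305257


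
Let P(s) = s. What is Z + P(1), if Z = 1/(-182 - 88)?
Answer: 269/270 ≈ 0.99630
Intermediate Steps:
Z = -1/270 (Z = 1/(-270) = -1/270 ≈ -0.0037037)
Z + P(1) = -1/270 + 1 = 269/270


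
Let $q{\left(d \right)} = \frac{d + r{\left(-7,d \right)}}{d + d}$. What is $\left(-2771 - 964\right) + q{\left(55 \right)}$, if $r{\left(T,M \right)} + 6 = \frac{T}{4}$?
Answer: $- \frac{1643211}{440} \approx -3734.6$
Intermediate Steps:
$r{\left(T,M \right)} = -6 + \frac{T}{4}$
$q{\left(d \right)} = \frac{- \frac{31}{4} + d}{2 d}$ ($q{\left(d \right)} = \frac{d + \left(-6 + \frac{1}{4} \left(-7\right)\right)}{d + d} = \frac{d - \frac{31}{4}}{2 d} = \left(d - \frac{31}{4}\right) \frac{1}{2 d} = \left(- \frac{31}{4} + d\right) \frac{1}{2 d} = \frac{- \frac{31}{4} + d}{2 d}$)
$\left(-2771 - 964\right) + q{\left(55 \right)} = \left(-2771 - 964\right) + \frac{-31 + 4 \cdot 55}{8 \cdot 55} = -3735 + \frac{1}{8} \cdot \frac{1}{55} \left(-31 + 220\right) = -3735 + \frac{1}{8} \cdot \frac{1}{55} \cdot 189 = -3735 + \frac{189}{440} = - \frac{1643211}{440}$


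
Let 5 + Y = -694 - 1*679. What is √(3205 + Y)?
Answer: 3*√203 ≈ 42.743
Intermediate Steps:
Y = -1378 (Y = -5 + (-694 - 1*679) = -5 + (-694 - 679) = -5 - 1373 = -1378)
√(3205 + Y) = √(3205 - 1378) = √1827 = 3*√203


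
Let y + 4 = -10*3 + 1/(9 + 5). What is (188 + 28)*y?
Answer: -51300/7 ≈ -7328.6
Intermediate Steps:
y = -475/14 (y = -4 + (-10*3 + 1/(9 + 5)) = -4 + (-30 + 1/14) = -4 - 419/14 = -475/14 ≈ -33.929)
(188 + 28)*y = (188 + 28)*(-475/14) = 216*(-475/14) = -51300/7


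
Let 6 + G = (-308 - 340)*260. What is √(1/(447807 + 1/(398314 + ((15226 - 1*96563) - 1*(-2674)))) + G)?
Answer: I*√3452214011438288104544779646/143141955358 ≈ 410.47*I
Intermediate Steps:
G = -168486 (G = -6 + (-308 - 340)*260 = -6 - 648*260 = -6 - 168480 = -168486)
√(1/(447807 + 1/(398314 + ((15226 - 1*96563) - 1*(-2674)))) + G) = √(1/(447807 + 1/(398314 + ((15226 - 1*96563) - 1*(-2674)))) - 168486) = √(1/(447807 + 1/(398314 + ((15226 - 96563) + 2674))) - 168486) = √(1/(447807 + 1/(398314 + (-81337 + 2674))) - 168486) = √(1/(447807 + 1/(398314 - 78663)) - 168486) = √(1/(447807 + 1/319651) - 168486) = √(1/(143141955358/319651) - 168486) = √(319651/143141955358 - 168486) = √(-24117415490128337/143141955358) = I*√3452214011438288104544779646/143141955358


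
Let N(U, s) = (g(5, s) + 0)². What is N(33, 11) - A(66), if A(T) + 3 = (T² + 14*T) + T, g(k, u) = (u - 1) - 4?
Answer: -5307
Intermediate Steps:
g(k, u) = -5 + u (g(k, u) = (-1 + u) - 4 = -5 + u)
A(T) = -3 + T² + 15*T (A(T) = -3 + ((T² + 14*T) + T) = -3 + (T² + 15*T) = -3 + T² + 15*T)
N(U, s) = (-5 + s)² (N(U, s) = ((-5 + s) + 0)² = (-5 + s)²)
N(33, 11) - A(66) = (-5 + 11)² - (-3 + 66² + 15*66) = 6² - (-3 + 4356 + 990) = 36 - 1*5343 = 36 - 5343 = -5307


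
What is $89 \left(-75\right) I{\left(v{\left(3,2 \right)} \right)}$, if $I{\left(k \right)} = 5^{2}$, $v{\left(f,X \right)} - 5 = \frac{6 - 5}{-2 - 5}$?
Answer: $-166875$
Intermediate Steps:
$v{\left(f,X \right)} = \frac{34}{7}$ ($v{\left(f,X \right)} = 5 + \frac{6 - 5}{-2 - 5} = 5 + 1 \frac{1}{-7} = 5 + 1 \left(- \frac{1}{7}\right) = 5 - \frac{1}{7} = \frac{34}{7}$)
$I{\left(k \right)} = 25$
$89 \left(-75\right) I{\left(v{\left(3,2 \right)} \right)} = 89 \left(-75\right) 25 = \left(-6675\right) 25 = -166875$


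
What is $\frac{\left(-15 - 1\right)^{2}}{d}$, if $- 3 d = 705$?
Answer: $- \frac{256}{235} \approx -1.0894$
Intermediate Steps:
$d = -235$ ($d = \left(- \frac{1}{3}\right) 705 = -235$)
$\frac{\left(-15 - 1\right)^{2}}{d} = \frac{\left(-15 - 1\right)^{2}}{-235} = \left(-16\right)^{2} \left(- \frac{1}{235}\right) = 256 \left(- \frac{1}{235}\right) = - \frac{256}{235}$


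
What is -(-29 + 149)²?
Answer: -14400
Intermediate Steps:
-(-29 + 149)² = -1*120² = -1*14400 = -14400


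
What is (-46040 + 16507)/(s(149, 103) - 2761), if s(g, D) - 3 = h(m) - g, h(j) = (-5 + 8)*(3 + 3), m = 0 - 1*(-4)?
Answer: 29533/2889 ≈ 10.223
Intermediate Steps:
m = 4 (m = 0 + 4 = 4)
h(j) = 18 (h(j) = 3*6 = 18)
s(g, D) = 21 - g (s(g, D) = 3 + (18 - g) = 21 - g)
(-46040 + 16507)/(s(149, 103) - 2761) = (-46040 + 16507)/((21 - 1*149) - 2761) = -29533/((21 - 149) - 2761) = -29533/(-128 - 2761) = -29533/(-2889) = -29533*(-1/2889) = 29533/2889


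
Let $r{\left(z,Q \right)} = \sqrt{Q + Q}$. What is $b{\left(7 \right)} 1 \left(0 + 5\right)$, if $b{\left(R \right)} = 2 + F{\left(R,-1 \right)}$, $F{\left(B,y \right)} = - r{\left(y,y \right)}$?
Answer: $10 - 5 i \sqrt{2} \approx 10.0 - 7.0711 i$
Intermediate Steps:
$r{\left(z,Q \right)} = \sqrt{2} \sqrt{Q}$ ($r{\left(z,Q \right)} = \sqrt{2 Q} = \sqrt{2} \sqrt{Q}$)
$F{\left(B,y \right)} = - \sqrt{2} \sqrt{y}$
$b{\left(R \right)} = 2 - i \sqrt{2}$ ($b{\left(R \right)} = 2 - \sqrt{2} \sqrt{-1} = 2 - \sqrt{2} i = 2 - i \sqrt{2}$)
$b{\left(7 \right)} 1 \left(0 + 5\right) = \left(2 - i \sqrt{2}\right) 1 \left(0 + 5\right) = \left(2 - i \sqrt{2}\right) 1 \cdot 5 = \left(2 - i \sqrt{2}\right) 5 = 10 - 5 i \sqrt{2}$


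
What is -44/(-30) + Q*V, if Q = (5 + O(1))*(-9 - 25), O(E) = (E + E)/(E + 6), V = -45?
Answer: 849304/105 ≈ 8088.6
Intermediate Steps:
O(E) = 2*E/(6 + E) (O(E) = (2*E)/(6 + E) = 2*E/(6 + E))
Q = -1258/7 (Q = (5 + 2*1/(6 + 1))*(-9 - 25) = (5 + 2*1/7)*(-34) = (5 + 2*1*(⅐))*(-34) = (5 + 2/7)*(-34) = (37/7)*(-34) = -1258/7 ≈ -179.71)
-44/(-30) + Q*V = -44/(-30) - 1258/7*(-45) = -44*(-1/30) + 56610/7 = 22/15 + 56610/7 = 849304/105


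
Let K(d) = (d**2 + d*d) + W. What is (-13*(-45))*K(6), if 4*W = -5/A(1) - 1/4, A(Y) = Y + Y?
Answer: 667485/16 ≈ 41718.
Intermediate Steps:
A(Y) = 2*Y
W = -11/16 (W = (-5/(2*1) - 1/4)/4 = (-5/2 - 1*1/4)/4 = (-5*1/2 - 1/4)/4 = (-5/2 - 1/4)/4 = (1/4)*(-11/4) = -11/16 ≈ -0.68750)
K(d) = -11/16 + 2*d**2 (K(d) = (d**2 + d*d) - 11/16 = (d**2 + d**2) - 11/16 = 2*d**2 - 11/16 = -11/16 + 2*d**2)
(-13*(-45))*K(6) = (-13*(-45))*(-11/16 + 2*6**2) = 585*(-11/16 + 2*36) = 585*(-11/16 + 72) = 585*(1141/16) = 667485/16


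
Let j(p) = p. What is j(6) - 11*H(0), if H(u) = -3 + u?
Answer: 39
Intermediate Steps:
j(6) - 11*H(0) = 6 - 11*(-3 + 0) = 6 - 11*(-3) = 6 + 33 = 39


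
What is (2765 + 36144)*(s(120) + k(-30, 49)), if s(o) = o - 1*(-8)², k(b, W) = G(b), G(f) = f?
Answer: 1011634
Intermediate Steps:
k(b, W) = b
s(o) = -64 + o (s(o) = o - 1*64 = o - 64 = -64 + o)
(2765 + 36144)*(s(120) + k(-30, 49)) = (2765 + 36144)*((-64 + 120) - 30) = 38909*(56 - 30) = 38909*26 = 1011634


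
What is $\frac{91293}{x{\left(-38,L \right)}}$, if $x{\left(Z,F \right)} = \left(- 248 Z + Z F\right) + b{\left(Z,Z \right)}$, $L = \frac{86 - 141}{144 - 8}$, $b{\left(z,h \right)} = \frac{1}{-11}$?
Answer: $\frac{68287164}{7060579} \approx 9.6716$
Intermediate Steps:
$b{\left(z,h \right)} = - \frac{1}{11}$
$L = - \frac{55}{136} \approx -0.40441$
$x{\left(Z,F \right)} = - \frac{1}{11} - 248 Z + F Z$ ($x{\left(Z,F \right)} = \left(- 248 Z + Z F\right) - \frac{1}{11} = \left(- 248 Z + F Z\right) - \frac{1}{11} = - \frac{1}{11} - 248 Z + F Z$)
$\frac{91293}{x{\left(-38,L \right)}} = \frac{91293}{- \frac{1}{11} - -9424 - - \frac{1045}{68}} = \frac{91293}{- \frac{1}{11} + 9424 + \frac{1045}{68}} = \frac{91293}{\frac{7060579}{748}} = 91293 \cdot \frac{748}{7060579} = \frac{68287164}{7060579}$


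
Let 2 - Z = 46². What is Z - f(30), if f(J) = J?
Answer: -2144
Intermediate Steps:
Z = -2114 (Z = 2 - 1*46² = 2 - 1*2116 = 2 - 2116 = -2114)
Z - f(30) = -2114 - 1*30 = -2114 - 30 = -2144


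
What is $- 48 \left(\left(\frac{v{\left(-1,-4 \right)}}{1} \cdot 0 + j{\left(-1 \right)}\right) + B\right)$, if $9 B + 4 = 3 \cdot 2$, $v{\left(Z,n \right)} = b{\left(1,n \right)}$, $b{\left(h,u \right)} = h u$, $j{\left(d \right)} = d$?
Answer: $\frac{112}{3} \approx 37.333$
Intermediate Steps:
$v{\left(Z,n \right)} = n$ ($v{\left(Z,n \right)} = 1 n = n$)
$B = \frac{2}{9}$ ($B = - \frac{4}{9} + \frac{3 \cdot 2}{9} = - \frac{4}{9} + \frac{1}{9} \cdot 6 = - \frac{4}{9} + \frac{2}{3} = \frac{2}{9} \approx 0.22222$)
$- 48 \left(\left(\frac{v{\left(-1,-4 \right)}}{1} \cdot 0 + j{\left(-1 \right)}\right) + B\right) = - 48 \left(\left(- \frac{4}{1} \cdot 0 - 1\right) + \frac{2}{9}\right) = - 48 \left(\left(\left(-4\right) 1 \cdot 0 - 1\right) + \frac{2}{9}\right) = - 48 \left(\left(\left(-4\right) 0 - 1\right) + \frac{2}{9}\right) = - 48 \left(\left(0 - 1\right) + \frac{2}{9}\right) = - 48 \left(-1 + \frac{2}{9}\right) = \left(-48\right) \left(- \frac{7}{9}\right) = \frac{112}{3}$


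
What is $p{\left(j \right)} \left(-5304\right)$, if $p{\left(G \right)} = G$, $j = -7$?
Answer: $37128$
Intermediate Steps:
$p{\left(j \right)} \left(-5304\right) = \left(-7\right) \left(-5304\right) = 37128$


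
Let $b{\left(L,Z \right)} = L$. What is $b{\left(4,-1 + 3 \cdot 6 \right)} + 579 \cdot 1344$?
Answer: $778180$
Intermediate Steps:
$b{\left(4,-1 + 3 \cdot 6 \right)} + 579 \cdot 1344 = 4 + 579 \cdot 1344 = 4 + 778176 = 778180$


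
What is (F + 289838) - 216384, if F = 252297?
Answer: 325751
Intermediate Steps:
(F + 289838) - 216384 = (252297 + 289838) - 216384 = 542135 - 216384 = 325751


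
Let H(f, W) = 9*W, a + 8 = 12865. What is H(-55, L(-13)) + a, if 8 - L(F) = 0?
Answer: 12929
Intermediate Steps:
L(F) = 8 (L(F) = 8 - 1*0 = 8 + 0 = 8)
a = 12857 (a = -8 + 12865 = 12857)
H(-55, L(-13)) + a = 9*8 + 12857 = 72 + 12857 = 12929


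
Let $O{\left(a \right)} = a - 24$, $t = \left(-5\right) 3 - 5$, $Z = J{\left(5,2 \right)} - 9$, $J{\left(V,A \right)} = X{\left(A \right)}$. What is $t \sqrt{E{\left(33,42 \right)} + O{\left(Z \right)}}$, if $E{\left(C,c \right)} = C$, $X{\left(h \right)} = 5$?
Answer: $- 20 \sqrt{5} \approx -44.721$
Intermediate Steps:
$J{\left(V,A \right)} = 5$
$Z = -4$ ($Z = 5 - 9 = -4$)
$t = -20$ ($t = -15 - 5 = -20$)
$O{\left(a \right)} = -24 + a$
$t \sqrt{E{\left(33,42 \right)} + O{\left(Z \right)}} = - 20 \sqrt{33 - 28} = - 20 \sqrt{5}$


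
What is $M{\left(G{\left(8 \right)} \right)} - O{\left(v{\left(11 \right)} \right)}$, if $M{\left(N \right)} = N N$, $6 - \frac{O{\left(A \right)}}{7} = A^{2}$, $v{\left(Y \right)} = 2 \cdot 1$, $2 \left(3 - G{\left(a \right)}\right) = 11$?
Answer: $- \frac{31}{4} \approx -7.75$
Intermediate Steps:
$G{\left(a \right)} = - \frac{5}{2}$ ($G{\left(a \right)} = 3 - \frac{11}{2} = - \frac{5}{2}$)
$v{\left(Y \right)} = 2$
$O{\left(A \right)} = 42 - 7 A^{2}$
$M{\left(N \right)} = N^{2}$
$M{\left(G{\left(8 \right)} \right)} - O{\left(v{\left(11 \right)} \right)} = \left(- \frac{5}{2}\right)^{2} - \left(42 - 7 \cdot 2^{2}\right) = \frac{25}{4} - \left(42 - 28\right) = \frac{25}{4} - 14 = - \frac{31}{4}$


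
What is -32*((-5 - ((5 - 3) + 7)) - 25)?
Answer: 1248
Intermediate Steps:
-32*((-5 - ((5 - 3) + 7)) - 25) = -32*((-5 - (2 + 7)) - 25) = -32*((-5 - 1*9) - 25) = -32*((-5 - 9) - 25) = -32*(-14 - 25) = -32*(-39) = 1248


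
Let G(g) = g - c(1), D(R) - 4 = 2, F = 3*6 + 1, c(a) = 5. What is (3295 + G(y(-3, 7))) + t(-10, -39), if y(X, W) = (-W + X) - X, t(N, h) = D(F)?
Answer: 3289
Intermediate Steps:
F = 19 (F = 18 + 1 = 19)
D(R) = 6 (D(R) = 4 + 2 = 6)
t(N, h) = 6
y(X, W) = -W (y(X, W) = (X - W) - X = -W)
G(g) = -5 + g (G(g) = g - 1*5 = g - 5 = -5 + g)
(3295 + G(y(-3, 7))) + t(-10, -39) = (3295 + (-5 - 1*7)) + 6 = (3295 + (-5 - 7)) + 6 = (3295 - 12) + 6 = 3283 + 6 = 3289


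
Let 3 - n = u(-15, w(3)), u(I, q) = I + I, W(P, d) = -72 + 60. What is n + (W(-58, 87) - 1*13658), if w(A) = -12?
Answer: -13637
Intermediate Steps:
W(P, d) = -12
u(I, q) = 2*I
n = 33 (n = 3 - 2*(-15) = 3 - 1*(-30) = 3 + 30 = 33)
n + (W(-58, 87) - 1*13658) = 33 + (-12 - 1*13658) = 33 + (-12 - 13658) = 33 - 13670 = -13637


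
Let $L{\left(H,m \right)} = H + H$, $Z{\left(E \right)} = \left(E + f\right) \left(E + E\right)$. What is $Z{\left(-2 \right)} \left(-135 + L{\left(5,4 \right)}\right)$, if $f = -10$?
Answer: $-6000$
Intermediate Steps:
$Z{\left(E \right)} = 2 E \left(-10 + E\right)$ ($Z{\left(E \right)} = \left(E - 10\right) \left(E + E\right) = \left(-10 + E\right) 2 E = 2 E \left(-10 + E\right)$)
$L{\left(H,m \right)} = 2 H$
$Z{\left(-2 \right)} \left(-135 + L{\left(5,4 \right)}\right) = 2 \left(-2\right) \left(-10 - 2\right) \left(-135 + 2 \cdot 5\right) = 2 \left(-2\right) \left(-12\right) \left(-135 + 10\right) = 48 \left(-125\right) = -6000$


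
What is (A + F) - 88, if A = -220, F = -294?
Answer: -602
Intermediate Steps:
(A + F) - 88 = (-220 - 294) - 88 = -514 - 88 = -602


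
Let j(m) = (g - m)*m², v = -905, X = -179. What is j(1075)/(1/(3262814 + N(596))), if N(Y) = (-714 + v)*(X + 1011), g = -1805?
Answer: -6376185529200000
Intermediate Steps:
N(Y) = -1347008 (N(Y) = (-714 - 905)*(-179 + 1011) = -1619*832 = -1347008)
j(m) = m²*(-1805 - m) (j(m) = (-1805 - m)*m² = m²*(-1805 - m))
j(1075)/(1/(3262814 + N(596))) = (1075²*(-1805 - 1*1075))/(1/(3262814 - 1347008)) = (1155625*(-1805 - 1075))/(1/1915806) = (1155625*(-2880))/(1/1915806) = -3328200000*1915806 = -6376185529200000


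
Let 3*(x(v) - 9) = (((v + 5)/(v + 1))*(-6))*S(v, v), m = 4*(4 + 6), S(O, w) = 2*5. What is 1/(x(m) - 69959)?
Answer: -41/2868850 ≈ -1.4291e-5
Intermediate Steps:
S(O, w) = 10
m = 40 (m = 4*10 = 40)
x(v) = 9 - 20*(5 + v)/(1 + v) (x(v) = 9 + ((((v + 5)/(v + 1))*(-6))*10)/3 = 9 + ((((5 + v)/(1 + v))*(-6))*10)/3 = 9 + (-6*(5 + v)/(1 + v)*10)/3 = 9 + (-60*(5 + v)/(1 + v))/3 = 9 - 20*(5 + v)/(1 + v))
1/(x(m) - 69959) = 1/((-91 - 11*40)/(1 + 40) - 69959) = 1/((-91 - 440)/41 - 69959) = 1/((1/41)*(-531) - 69959) = 1/(-531/41 - 69959) = 1/(-2868850/41) = -41/2868850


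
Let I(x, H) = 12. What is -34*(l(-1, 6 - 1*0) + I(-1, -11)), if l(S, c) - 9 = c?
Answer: -918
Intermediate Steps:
l(S, c) = 9 + c
-34*(l(-1, 6 - 1*0) + I(-1, -11)) = -34*((9 + (6 - 1*0)) + 12) = -34*((9 + (6 + 0)) + 12) = -34*((9 + 6) + 12) = -34*(15 + 12) = -34*27 = -918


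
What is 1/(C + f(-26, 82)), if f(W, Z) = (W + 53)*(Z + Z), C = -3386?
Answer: 1/1042 ≈ 0.00095969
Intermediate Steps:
f(W, Z) = 2*Z*(53 + W) (f(W, Z) = (53 + W)*(2*Z) = 2*Z*(53 + W))
1/(C + f(-26, 82)) = 1/(-3386 + 2*82*(53 - 26)) = 1/(-3386 + 2*82*27) = 1/(-3386 + 4428) = 1/1042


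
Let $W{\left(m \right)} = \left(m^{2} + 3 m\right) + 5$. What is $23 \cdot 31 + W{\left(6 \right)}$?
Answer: $772$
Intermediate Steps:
$W{\left(m \right)} = 5 + m^{2} + 3 m$
$23 \cdot 31 + W{\left(6 \right)} = 23 \cdot 31 + \left(5 + 6^{2} + 3 \cdot 6\right) = 713 + \left(5 + 36 + 18\right) = 713 + 59 = 772$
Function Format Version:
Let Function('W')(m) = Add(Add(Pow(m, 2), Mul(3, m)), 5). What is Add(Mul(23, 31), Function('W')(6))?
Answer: 772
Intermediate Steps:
Function('W')(m) = Add(5, Pow(m, 2), Mul(3, m))
Add(Mul(23, 31), Function('W')(6)) = Add(Mul(23, 31), Add(5, Pow(6, 2), Mul(3, 6))) = Add(713, Add(5, 36, 18)) = Add(713, 59) = 772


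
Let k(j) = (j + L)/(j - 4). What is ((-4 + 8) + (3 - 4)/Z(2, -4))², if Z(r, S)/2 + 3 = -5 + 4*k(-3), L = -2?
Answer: 87025/5184 ≈ 16.787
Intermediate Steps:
k(j) = (-2 + j)/(-4 + j) (k(j) = (j - 2)/(j - 4) = (-2 + j)/(-4 + j))
Z(r, S) = -72/7 (Z(r, S) = -6 + 2*(-5 + 4*((-2 - 3)/(-4 - 3))) = -6 + 2*(-5 + 4*(-5/(-7))) = -6 + 2*(-5 + 4*(-⅐*(-5))) = -6 + 2*(-5 + 4*(5/7)) = -6 + 2*(-5 + 20/7) = -6 + 2*(-15/7) = -6 - 30/7 = -72/7)
((-4 + 8) + (3 - 4)/Z(2, -4))² = ((-4 + 8) + (3 - 4)/(-72/7))² = (4 - 1*(-7/72))² = (4 + 7/72)² = (295/72)² = 87025/5184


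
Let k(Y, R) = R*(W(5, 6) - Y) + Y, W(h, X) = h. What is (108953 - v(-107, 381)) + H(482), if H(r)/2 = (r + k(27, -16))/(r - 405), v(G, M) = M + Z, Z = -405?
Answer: 1198993/11 ≈ 1.0900e+5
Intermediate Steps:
v(G, M) = -405 + M (v(G, M) = M - 405 = -405 + M)
k(Y, R) = Y + R*(5 - Y) (k(Y, R) = R*(5 - Y) + Y = Y + R*(5 - Y))
H(r) = 2*(379 + r)/(-405 + r) (H(r) = 2*((r + (27 + 5*(-16) - 1*(-16)*27))/(r - 405)) = 2*((r + (27 - 80 + 432))/(-405 + r)) = 2*((r + 379)/(-405 + r)) = 2*((379 + r)/(-405 + r)) = 2*(379 + r)/(-405 + r))
(108953 - v(-107, 381)) + H(482) = (108953 - (-405 + 381)) + 2*(379 + 482)/(-405 + 482) = (108953 - 1*(-24)) + 2*861/77 = (108953 + 24) + 2*(1/77)*861 = 108977 + 246/11 = 1198993/11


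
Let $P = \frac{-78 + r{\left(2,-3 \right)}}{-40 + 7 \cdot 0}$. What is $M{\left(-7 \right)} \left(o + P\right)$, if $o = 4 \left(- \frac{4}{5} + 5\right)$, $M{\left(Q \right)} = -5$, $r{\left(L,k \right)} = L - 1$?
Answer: $- \frac{749}{8} \approx -93.625$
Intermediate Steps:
$r{\left(L,k \right)} = -1 + L$
$P = \frac{77}{40}$ ($P = \frac{-78 + \left(-1 + 2\right)}{-40 + 7 \cdot 0} = \frac{-78 + 1}{-40 + 0} = - \frac{77}{-40} = \left(-77\right) \left(- \frac{1}{40}\right) = \frac{77}{40} \approx 1.925$)
$o = \frac{84}{5}$ ($o = 4 \left(\left(-4\right) \frac{1}{5} + 5\right) = 4 \left(- \frac{4}{5} + 5\right) = 4 \cdot \frac{21}{5} = \frac{84}{5} \approx 16.8$)
$M{\left(-7 \right)} \left(o + P\right) = - 5 \left(\frac{84}{5} + \frac{77}{40}\right) = \left(-5\right) \frac{749}{40} = - \frac{749}{8}$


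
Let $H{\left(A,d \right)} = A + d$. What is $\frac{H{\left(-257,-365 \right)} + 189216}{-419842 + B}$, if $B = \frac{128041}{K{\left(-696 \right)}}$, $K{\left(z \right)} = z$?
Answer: $- \frac{131261424}{292338073} \approx -0.44901$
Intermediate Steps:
$B = - \frac{128041}{696}$ ($B = \frac{128041}{-696} = 128041 \left(- \frac{1}{696}\right) = - \frac{128041}{696} \approx -183.97$)
$\frac{H{\left(-257,-365 \right)} + 189216}{-419842 + B} = \frac{\left(-257 - 365\right) + 189216}{-419842 - \frac{128041}{696}} = \frac{-622 + 189216}{- \frac{292338073}{696}} = 188594 \left(- \frac{696}{292338073}\right) = - \frac{131261424}{292338073}$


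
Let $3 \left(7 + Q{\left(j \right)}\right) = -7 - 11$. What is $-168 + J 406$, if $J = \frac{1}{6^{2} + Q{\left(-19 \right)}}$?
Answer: $- \frac{3458}{23} \approx -150.35$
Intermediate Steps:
$Q{\left(j \right)} = -13$ ($Q{\left(j \right)} = -7 + \frac{-7 - 11}{3} = -7 + \frac{1}{3} \left(-18\right) = -7 - 6 = -13$)
$J = \frac{1}{23}$ ($J = \frac{1}{6^{2} - 13} = \frac{1}{36 - 13} = \frac{1}{23} \approx 0.043478$)
$-168 + J 406 = -168 + \frac{1}{23} \cdot 406 = -168 + \frac{406}{23} = - \frac{3458}{23}$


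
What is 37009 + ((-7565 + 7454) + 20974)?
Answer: 57872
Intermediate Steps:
37009 + ((-7565 + 7454) + 20974) = 37009 + (-111 + 20974) = 37009 + 20863 = 57872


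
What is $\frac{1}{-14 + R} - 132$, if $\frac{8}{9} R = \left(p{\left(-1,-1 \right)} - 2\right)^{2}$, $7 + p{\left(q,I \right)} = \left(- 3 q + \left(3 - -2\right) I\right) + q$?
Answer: $- \frac{19535}{148} \approx -131.99$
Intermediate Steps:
$p{\left(q,I \right)} = -7 - 2 q + 5 I$ ($p{\left(q,I \right)} = -7 + \left(\left(- 3 q + \left(3 - -2\right) I\right) + q\right) = -7 + \left(\left(- 3 q + \left(3 + 2\right) I\right) + q\right) = -7 + \left(\left(- 3 q + 5 I\right) + q\right) = -7 + \left(- 2 q + 5 I\right) = -7 - 2 q + 5 I$)
$R = 162$ ($R = \frac{9 \left(\left(-7 - -2 + 5 \left(-1\right)\right) - 2\right)^{2}}{8} = \frac{9 \left(\left(-7 + 2 - 5\right) - 2\right)^{2}}{8} = \frac{9 \left(-10 - 2\right)^{2}}{8} = \frac{9 \left(-12\right)^{2}}{8} = \frac{9}{8} \cdot 144 = 162$)
$\frac{1}{-14 + R} - 132 = \frac{1}{-14 + 162} - 132 = \frac{1}{148} - 132 = - \frac{19535}{148}$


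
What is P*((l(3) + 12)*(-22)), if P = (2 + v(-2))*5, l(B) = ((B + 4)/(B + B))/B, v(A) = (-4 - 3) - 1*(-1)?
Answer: 49060/9 ≈ 5451.1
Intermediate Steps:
v(A) = -6 (v(A) = -7 + 1 = -6)
l(B) = (4 + B)/(2*B²) (l(B) = ((4 + B)/((2*B)))/B = ((4 + B)*(1/(2*B)))/B = ((4 + B)/(2*B))/B = (4 + B)/(2*B²))
P = -20 (P = (2 - 6)*5 = -4*5 = -20)
P*((l(3) + 12)*(-22)) = -20*((½)*(4 + 3)/3² + 12)*(-22) = -20*((½)*(⅑)*7 + 12)*(-22) = -20*(7/18 + 12)*(-22) = -2230*(-22)/9 = -20*(-2453/9) = 49060/9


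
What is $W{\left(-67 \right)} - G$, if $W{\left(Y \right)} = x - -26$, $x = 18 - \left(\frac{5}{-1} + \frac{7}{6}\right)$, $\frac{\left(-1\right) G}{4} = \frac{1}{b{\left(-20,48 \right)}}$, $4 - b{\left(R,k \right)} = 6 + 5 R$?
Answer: $\frac{14075}{294} \approx 47.874$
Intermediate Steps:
$b{\left(R,k \right)} = -2 - 5 R$ ($b{\left(R,k \right)} = 4 - \left(6 + 5 R\right) = -2 - 5 R$)
$G = - \frac{2}{49}$ ($G = - \frac{4}{-2 - -100} = - \frac{4}{-2 + 100} = - \frac{4}{98} = \left(-4\right) \frac{1}{98} = - \frac{2}{49} \approx -0.040816$)
$x = \frac{131}{6}$ ($x = 18 - \left(5 \left(-1\right) + 7 \cdot \frac{1}{6}\right) = 18 - \left(-5 + \frac{7}{6}\right) = 18 - - \frac{23}{6} = 18 + \frac{23}{6} = \frac{131}{6} \approx 21.833$)
$W{\left(Y \right)} = \frac{287}{6}$ ($W{\left(Y \right)} = \frac{131}{6} - -26 = \frac{131}{6} + 26 = \frac{287}{6}$)
$W{\left(-67 \right)} - G = \frac{287}{6} - - \frac{2}{49} = \frac{287}{6} + \frac{2}{49} = \frac{14075}{294}$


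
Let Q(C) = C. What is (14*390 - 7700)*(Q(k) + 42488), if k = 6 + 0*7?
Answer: -95186560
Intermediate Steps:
k = 6 (k = 6 + 0 = 6)
(14*390 - 7700)*(Q(k) + 42488) = (14*390 - 7700)*(6 + 42488) = (5460 - 7700)*42494 = -2240*42494 = -95186560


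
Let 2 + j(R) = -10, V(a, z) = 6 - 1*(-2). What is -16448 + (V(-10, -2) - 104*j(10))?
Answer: -15192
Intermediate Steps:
V(a, z) = 8 (V(a, z) = 6 + 2 = 8)
j(R) = -12 (j(R) = -2 - 10 = -12)
-16448 + (V(-10, -2) - 104*j(10)) = -16448 + (8 - 104*(-12)) = -16448 + (8 + 1248) = -16448 + 1256 = -15192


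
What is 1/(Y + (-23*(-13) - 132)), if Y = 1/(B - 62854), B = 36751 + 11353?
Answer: 14750/2463249 ≈ 0.0059880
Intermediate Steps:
B = 48104
Y = -1/14750 (Y = 1/(48104 - 62854) = 1/(-14750) = -1/14750 ≈ -6.7797e-5)
1/(Y + (-23*(-13) - 132)) = 1/(-1/14750 + (-23*(-13) - 132)) = 1/(-1/14750 + (299 - 132)) = 1/(-1/14750 + 167) = 1/(2463249/14750) = 14750/2463249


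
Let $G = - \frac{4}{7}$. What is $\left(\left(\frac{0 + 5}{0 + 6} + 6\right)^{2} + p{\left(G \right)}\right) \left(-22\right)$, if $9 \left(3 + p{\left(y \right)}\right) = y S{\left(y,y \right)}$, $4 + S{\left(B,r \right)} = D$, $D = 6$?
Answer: $- \frac{120769}{126} \approx -958.48$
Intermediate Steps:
$G = - \frac{4}{7}$ ($G = \left(-4\right) \frac{1}{7} = - \frac{4}{7} \approx -0.57143$)
$S{\left(B,r \right)} = 2$ ($S{\left(B,r \right)} = -4 + 6 = 2$)
$p{\left(y \right)} = -3 + \frac{2 y}{9}$ ($p{\left(y \right)} = -3 + \frac{y 2}{9} = -3 + \frac{2 y}{9}$)
$\left(\left(\frac{0 + 5}{0 + 6} + 6\right)^{2} + p{\left(G \right)}\right) \left(-22\right) = \left(\left(\frac{0 + 5}{0 + 6} + 6\right)^{2} + \left(-3 + \frac{2}{9} \left(- \frac{4}{7}\right)\right)\right) \left(-22\right) = \left(\left(\frac{5}{6} + 6\right)^{2} - \frac{197}{63}\right) \left(-22\right) = \left(\left(\frac{41}{6}\right)^{2} - \frac{197}{63}\right) \left(-22\right) = \left(\frac{1681}{36} - \frac{197}{63}\right) \left(-22\right) = \frac{10979}{252} \left(-22\right) = - \frac{120769}{126}$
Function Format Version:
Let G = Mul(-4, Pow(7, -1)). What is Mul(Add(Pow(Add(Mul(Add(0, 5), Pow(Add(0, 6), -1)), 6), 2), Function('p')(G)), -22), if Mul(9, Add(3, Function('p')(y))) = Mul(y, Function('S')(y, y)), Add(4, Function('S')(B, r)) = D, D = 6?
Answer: Rational(-120769, 126) ≈ -958.48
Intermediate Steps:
G = Rational(-4, 7) (G = Mul(-4, Rational(1, 7)) = Rational(-4, 7) ≈ -0.57143)
Function('S')(B, r) = 2 (Function('S')(B, r) = Add(-4, 6) = 2)
Function('p')(y) = Add(-3, Mul(Rational(2, 9), y)) (Function('p')(y) = Add(-3, Mul(Rational(1, 9), Mul(y, 2))) = Add(-3, Mul(Rational(1, 9), Mul(2, y))) = Add(-3, Mul(Rational(2, 9), y)))
Mul(Add(Pow(Add(Mul(Add(0, 5), Pow(Add(0, 6), -1)), 6), 2), Function('p')(G)), -22) = Mul(Add(Pow(Add(Mul(Add(0, 5), Pow(Add(0, 6), -1)), 6), 2), Add(-3, Mul(Rational(2, 9), Rational(-4, 7)))), -22) = Mul(Add(Pow(Add(Mul(5, Pow(6, -1)), 6), 2), Add(-3, Rational(-8, 63))), -22) = Mul(Add(Pow(Add(Mul(5, Rational(1, 6)), 6), 2), Rational(-197, 63)), -22) = Mul(Add(Pow(Add(Rational(5, 6), 6), 2), Rational(-197, 63)), -22) = Mul(Add(Pow(Rational(41, 6), 2), Rational(-197, 63)), -22) = Mul(Add(Rational(1681, 36), Rational(-197, 63)), -22) = Mul(Rational(10979, 252), -22) = Rational(-120769, 126)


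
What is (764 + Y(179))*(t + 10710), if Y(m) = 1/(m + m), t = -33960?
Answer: -3179588625/179 ≈ -1.7763e+7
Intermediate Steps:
Y(m) = 1/(2*m)
(764 + Y(179))*(t + 10710) = (764 + (½)/179)*(-33960 + 10710) = (764 + (½)*(1/179))*(-23250) = (764 + 1/358)*(-23250) = (273513/358)*(-23250) = -3179588625/179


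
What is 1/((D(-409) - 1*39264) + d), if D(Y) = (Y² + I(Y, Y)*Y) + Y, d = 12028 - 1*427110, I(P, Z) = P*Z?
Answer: -1/68705403 ≈ -1.4555e-8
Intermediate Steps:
d = -415082 (d = 12028 - 427110 = -415082)
D(Y) = Y + Y² + Y³ (D(Y) = (Y² + (Y*Y)*Y) + Y = (Y² + Y²*Y) + Y = (Y² + Y³) + Y = Y + Y² + Y³)
1/((D(-409) - 1*39264) + d) = 1/((-409*(1 - 409 + (-409)²) - 1*39264) - 415082) = 1/((-409*(1 - 409 + 167281) - 39264) - 415082) = 1/((-409*166873 - 39264) - 415082) = 1/((-68251057 - 39264) - 415082) = 1/(-68290321 - 415082) = 1/(-68705403) = -1/68705403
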